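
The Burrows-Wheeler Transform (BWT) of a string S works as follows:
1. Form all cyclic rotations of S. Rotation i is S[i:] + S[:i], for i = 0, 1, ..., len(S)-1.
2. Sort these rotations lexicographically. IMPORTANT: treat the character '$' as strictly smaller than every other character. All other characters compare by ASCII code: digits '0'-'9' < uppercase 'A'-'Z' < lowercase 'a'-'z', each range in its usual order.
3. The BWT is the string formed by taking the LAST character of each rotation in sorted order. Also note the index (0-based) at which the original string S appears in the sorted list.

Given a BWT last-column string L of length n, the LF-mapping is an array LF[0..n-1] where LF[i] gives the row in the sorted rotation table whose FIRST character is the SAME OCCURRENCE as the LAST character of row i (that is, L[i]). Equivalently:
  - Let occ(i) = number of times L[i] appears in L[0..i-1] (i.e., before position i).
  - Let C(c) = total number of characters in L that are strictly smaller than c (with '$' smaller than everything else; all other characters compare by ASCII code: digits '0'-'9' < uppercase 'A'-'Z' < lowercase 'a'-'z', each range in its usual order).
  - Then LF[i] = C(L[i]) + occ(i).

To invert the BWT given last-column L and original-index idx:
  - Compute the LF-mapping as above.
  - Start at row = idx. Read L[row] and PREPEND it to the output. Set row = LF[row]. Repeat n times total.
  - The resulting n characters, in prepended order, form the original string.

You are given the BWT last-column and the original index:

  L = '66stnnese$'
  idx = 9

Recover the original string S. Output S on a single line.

LF mapping: 1 2 7 9 5 6 3 8 4 0
Walk LF starting at row 9, prepending L[row]:
  step 1: row=9, L[9]='$', prepend. Next row=LF[9]=0
  step 2: row=0, L[0]='6', prepend. Next row=LF[0]=1
  step 3: row=1, L[1]='6', prepend. Next row=LF[1]=2
  step 4: row=2, L[2]='s', prepend. Next row=LF[2]=7
  step 5: row=7, L[7]='s', prepend. Next row=LF[7]=8
  step 6: row=8, L[8]='e', prepend. Next row=LF[8]=4
  step 7: row=4, L[4]='n', prepend. Next row=LF[4]=5
  step 8: row=5, L[5]='n', prepend. Next row=LF[5]=6
  step 9: row=6, L[6]='e', prepend. Next row=LF[6]=3
  step 10: row=3, L[3]='t', prepend. Next row=LF[3]=9
Reversed output: tenness66$

Answer: tenness66$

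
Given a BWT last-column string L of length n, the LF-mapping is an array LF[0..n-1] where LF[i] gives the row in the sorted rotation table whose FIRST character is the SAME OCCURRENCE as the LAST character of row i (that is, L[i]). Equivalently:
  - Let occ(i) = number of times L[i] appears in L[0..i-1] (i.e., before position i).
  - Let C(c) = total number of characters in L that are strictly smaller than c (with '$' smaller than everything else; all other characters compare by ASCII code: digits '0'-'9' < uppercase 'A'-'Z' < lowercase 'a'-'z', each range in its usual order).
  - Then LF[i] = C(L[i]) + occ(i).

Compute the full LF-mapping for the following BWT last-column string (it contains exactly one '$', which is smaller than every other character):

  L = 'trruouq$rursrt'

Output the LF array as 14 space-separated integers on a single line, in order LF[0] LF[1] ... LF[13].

Answer: 9 3 4 11 1 12 2 0 5 13 6 8 7 10

Derivation:
Char counts: '$':1, 'o':1, 'q':1, 'r':5, 's':1, 't':2, 'u':3
C (first-col start): C('$')=0, C('o')=1, C('q')=2, C('r')=3, C('s')=8, C('t')=9, C('u')=11
L[0]='t': occ=0, LF[0]=C('t')+0=9+0=9
L[1]='r': occ=0, LF[1]=C('r')+0=3+0=3
L[2]='r': occ=1, LF[2]=C('r')+1=3+1=4
L[3]='u': occ=0, LF[3]=C('u')+0=11+0=11
L[4]='o': occ=0, LF[4]=C('o')+0=1+0=1
L[5]='u': occ=1, LF[5]=C('u')+1=11+1=12
L[6]='q': occ=0, LF[6]=C('q')+0=2+0=2
L[7]='$': occ=0, LF[7]=C('$')+0=0+0=0
L[8]='r': occ=2, LF[8]=C('r')+2=3+2=5
L[9]='u': occ=2, LF[9]=C('u')+2=11+2=13
L[10]='r': occ=3, LF[10]=C('r')+3=3+3=6
L[11]='s': occ=0, LF[11]=C('s')+0=8+0=8
L[12]='r': occ=4, LF[12]=C('r')+4=3+4=7
L[13]='t': occ=1, LF[13]=C('t')+1=9+1=10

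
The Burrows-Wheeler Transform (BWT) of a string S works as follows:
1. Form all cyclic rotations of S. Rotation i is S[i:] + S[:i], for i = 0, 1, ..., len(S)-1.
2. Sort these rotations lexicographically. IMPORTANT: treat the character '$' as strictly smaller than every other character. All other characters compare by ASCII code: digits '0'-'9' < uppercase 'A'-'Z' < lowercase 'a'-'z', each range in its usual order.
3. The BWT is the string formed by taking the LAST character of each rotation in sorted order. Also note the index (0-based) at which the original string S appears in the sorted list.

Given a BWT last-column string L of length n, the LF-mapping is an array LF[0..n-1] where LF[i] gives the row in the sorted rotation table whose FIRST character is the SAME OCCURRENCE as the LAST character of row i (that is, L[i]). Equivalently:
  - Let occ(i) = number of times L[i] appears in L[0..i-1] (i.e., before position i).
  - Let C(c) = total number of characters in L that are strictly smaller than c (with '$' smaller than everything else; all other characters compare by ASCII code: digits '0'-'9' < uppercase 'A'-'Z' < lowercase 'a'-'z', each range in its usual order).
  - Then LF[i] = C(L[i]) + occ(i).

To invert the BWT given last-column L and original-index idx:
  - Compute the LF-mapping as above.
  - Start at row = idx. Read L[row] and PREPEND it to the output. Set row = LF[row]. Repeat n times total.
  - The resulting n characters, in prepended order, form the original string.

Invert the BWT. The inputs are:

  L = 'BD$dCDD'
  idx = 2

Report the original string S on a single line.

LF mapping: 1 3 0 6 2 4 5
Walk LF starting at row 2, prepending L[row]:
  step 1: row=2, L[2]='$', prepend. Next row=LF[2]=0
  step 2: row=0, L[0]='B', prepend. Next row=LF[0]=1
  step 3: row=1, L[1]='D', prepend. Next row=LF[1]=3
  step 4: row=3, L[3]='d', prepend. Next row=LF[3]=6
  step 5: row=6, L[6]='D', prepend. Next row=LF[6]=5
  step 6: row=5, L[5]='D', prepend. Next row=LF[5]=4
  step 7: row=4, L[4]='C', prepend. Next row=LF[4]=2
Reversed output: CDDdDB$

Answer: CDDdDB$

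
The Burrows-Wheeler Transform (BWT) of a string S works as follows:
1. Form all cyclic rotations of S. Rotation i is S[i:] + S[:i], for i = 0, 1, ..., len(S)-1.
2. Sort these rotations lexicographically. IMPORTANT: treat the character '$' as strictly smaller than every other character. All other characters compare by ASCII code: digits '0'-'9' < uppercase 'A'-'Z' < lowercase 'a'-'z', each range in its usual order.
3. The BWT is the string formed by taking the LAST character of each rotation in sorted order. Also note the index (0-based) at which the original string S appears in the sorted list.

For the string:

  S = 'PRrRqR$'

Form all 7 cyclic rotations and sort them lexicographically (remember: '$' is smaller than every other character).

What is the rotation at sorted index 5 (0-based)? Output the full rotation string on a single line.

All 7 rotations (rotation i = S[i:]+S[:i]):
  rot[0] = PRrRqR$
  rot[1] = RrRqR$P
  rot[2] = rRqR$PR
  rot[3] = RqR$PRr
  rot[4] = qR$PRrR
  rot[5] = R$PRrRq
  rot[6] = $PRrRqR
Sorted (with $ < everything):
  sorted[0] = $PRrRqR
  sorted[1] = PRrRqR$
  sorted[2] = R$PRrRq
  sorted[3] = RqR$PRr
  sorted[4] = RrRqR$P
  sorted[5] = qR$PRrR
  sorted[6] = rRqR$PR
sorted[5] = qR$PRrR

Answer: qR$PRrR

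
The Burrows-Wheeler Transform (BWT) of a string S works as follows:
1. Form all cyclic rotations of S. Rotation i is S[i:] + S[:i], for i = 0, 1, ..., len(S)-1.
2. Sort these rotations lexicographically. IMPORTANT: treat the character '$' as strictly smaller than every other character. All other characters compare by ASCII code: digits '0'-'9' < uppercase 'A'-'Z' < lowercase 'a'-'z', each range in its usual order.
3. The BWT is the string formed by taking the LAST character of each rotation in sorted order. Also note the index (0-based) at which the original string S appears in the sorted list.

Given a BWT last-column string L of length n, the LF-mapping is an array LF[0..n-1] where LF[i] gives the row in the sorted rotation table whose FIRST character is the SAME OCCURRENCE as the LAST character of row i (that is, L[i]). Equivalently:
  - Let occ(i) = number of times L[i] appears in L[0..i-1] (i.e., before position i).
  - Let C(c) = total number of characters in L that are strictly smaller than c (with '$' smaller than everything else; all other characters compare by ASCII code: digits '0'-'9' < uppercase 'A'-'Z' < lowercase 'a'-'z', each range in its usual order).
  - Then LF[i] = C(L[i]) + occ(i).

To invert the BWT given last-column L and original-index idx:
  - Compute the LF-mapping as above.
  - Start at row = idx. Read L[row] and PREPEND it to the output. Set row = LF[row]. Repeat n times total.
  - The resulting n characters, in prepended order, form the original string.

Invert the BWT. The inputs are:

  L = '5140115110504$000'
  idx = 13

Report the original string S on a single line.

LF mapping: 14 7 12 1 8 9 15 10 11 2 16 3 13 0 4 5 6
Walk LF starting at row 13, prepending L[row]:
  step 1: row=13, L[13]='$', prepend. Next row=LF[13]=0
  step 2: row=0, L[0]='5', prepend. Next row=LF[0]=14
  step 3: row=14, L[14]='0', prepend. Next row=LF[14]=4
  step 4: row=4, L[4]='1', prepend. Next row=LF[4]=8
  step 5: row=8, L[8]='1', prepend. Next row=LF[8]=11
  step 6: row=11, L[11]='0', prepend. Next row=LF[11]=3
  step 7: row=3, L[3]='0', prepend. Next row=LF[3]=1
  step 8: row=1, L[1]='1', prepend. Next row=LF[1]=7
  step 9: row=7, L[7]='1', prepend. Next row=LF[7]=10
  step 10: row=10, L[10]='5', prepend. Next row=LF[10]=16
  step 11: row=16, L[16]='0', prepend. Next row=LF[16]=6
  step 12: row=6, L[6]='5', prepend. Next row=LF[6]=15
  step 13: row=15, L[15]='0', prepend. Next row=LF[15]=5
  step 14: row=5, L[5]='1', prepend. Next row=LF[5]=9
  step 15: row=9, L[9]='0', prepend. Next row=LF[9]=2
  step 16: row=2, L[2]='4', prepend. Next row=LF[2]=12
  step 17: row=12, L[12]='4', prepend. Next row=LF[12]=13
Reversed output: 4401050511001105$

Answer: 4401050511001105$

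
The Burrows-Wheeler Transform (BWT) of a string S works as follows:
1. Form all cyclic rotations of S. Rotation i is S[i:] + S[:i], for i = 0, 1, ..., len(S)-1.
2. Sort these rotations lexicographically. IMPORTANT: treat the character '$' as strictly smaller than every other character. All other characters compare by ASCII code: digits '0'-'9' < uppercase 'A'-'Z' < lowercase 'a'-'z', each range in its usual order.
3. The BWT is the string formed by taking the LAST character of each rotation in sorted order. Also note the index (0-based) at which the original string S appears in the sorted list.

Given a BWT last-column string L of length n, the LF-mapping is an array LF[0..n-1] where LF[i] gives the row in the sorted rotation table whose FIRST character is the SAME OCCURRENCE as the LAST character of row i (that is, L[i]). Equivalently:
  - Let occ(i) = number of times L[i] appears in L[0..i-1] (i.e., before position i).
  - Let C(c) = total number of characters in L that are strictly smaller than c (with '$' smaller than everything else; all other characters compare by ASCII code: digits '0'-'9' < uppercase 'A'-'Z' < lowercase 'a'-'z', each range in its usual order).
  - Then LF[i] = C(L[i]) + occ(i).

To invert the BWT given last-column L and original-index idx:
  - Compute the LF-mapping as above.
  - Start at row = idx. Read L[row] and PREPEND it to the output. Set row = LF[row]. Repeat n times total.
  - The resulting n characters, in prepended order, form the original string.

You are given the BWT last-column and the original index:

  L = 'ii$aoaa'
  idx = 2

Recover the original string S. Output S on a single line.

LF mapping: 4 5 0 1 6 2 3
Walk LF starting at row 2, prepending L[row]:
  step 1: row=2, L[2]='$', prepend. Next row=LF[2]=0
  step 2: row=0, L[0]='i', prepend. Next row=LF[0]=4
  step 3: row=4, L[4]='o', prepend. Next row=LF[4]=6
  step 4: row=6, L[6]='a', prepend. Next row=LF[6]=3
  step 5: row=3, L[3]='a', prepend. Next row=LF[3]=1
  step 6: row=1, L[1]='i', prepend. Next row=LF[1]=5
  step 7: row=5, L[5]='a', prepend. Next row=LF[5]=2
Reversed output: aiaaoi$

Answer: aiaaoi$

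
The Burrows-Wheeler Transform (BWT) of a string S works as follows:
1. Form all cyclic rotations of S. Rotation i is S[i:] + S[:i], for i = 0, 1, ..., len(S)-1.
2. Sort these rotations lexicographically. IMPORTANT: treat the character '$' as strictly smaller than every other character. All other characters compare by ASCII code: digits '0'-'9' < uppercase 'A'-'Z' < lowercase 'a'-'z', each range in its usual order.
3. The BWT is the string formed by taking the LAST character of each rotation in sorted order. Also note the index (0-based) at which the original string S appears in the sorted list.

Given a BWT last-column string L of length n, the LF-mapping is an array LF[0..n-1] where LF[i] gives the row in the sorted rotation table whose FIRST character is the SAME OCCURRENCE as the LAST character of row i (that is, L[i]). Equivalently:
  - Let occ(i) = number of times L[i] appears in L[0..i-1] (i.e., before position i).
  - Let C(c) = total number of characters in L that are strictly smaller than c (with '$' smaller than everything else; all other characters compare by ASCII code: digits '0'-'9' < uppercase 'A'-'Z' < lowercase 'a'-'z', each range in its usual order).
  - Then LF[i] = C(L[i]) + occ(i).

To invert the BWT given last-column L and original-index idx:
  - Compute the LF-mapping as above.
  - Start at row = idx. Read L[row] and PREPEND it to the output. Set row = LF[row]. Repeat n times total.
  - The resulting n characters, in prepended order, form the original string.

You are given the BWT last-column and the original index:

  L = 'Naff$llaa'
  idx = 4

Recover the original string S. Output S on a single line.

LF mapping: 1 2 5 6 0 7 8 3 4
Walk LF starting at row 4, prepending L[row]:
  step 1: row=4, L[4]='$', prepend. Next row=LF[4]=0
  step 2: row=0, L[0]='N', prepend. Next row=LF[0]=1
  step 3: row=1, L[1]='a', prepend. Next row=LF[1]=2
  step 4: row=2, L[2]='f', prepend. Next row=LF[2]=5
  step 5: row=5, L[5]='l', prepend. Next row=LF[5]=7
  step 6: row=7, L[7]='a', prepend. Next row=LF[7]=3
  step 7: row=3, L[3]='f', prepend. Next row=LF[3]=6
  step 8: row=6, L[6]='l', prepend. Next row=LF[6]=8
  step 9: row=8, L[8]='a', prepend. Next row=LF[8]=4
Reversed output: alfalfaN$

Answer: alfalfaN$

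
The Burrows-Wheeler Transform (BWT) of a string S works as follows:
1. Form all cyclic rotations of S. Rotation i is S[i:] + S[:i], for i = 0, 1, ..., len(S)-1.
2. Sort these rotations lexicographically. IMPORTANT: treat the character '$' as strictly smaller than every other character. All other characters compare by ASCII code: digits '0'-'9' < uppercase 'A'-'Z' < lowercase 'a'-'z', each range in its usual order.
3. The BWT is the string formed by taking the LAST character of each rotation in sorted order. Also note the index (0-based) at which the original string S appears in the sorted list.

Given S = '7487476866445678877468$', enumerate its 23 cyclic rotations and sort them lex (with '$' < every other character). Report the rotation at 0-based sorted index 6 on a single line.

Answer: 5678877468$748747686644

Derivation:
All 23 rotations (rotation i = S[i:]+S[:i]):
  rot[0] = 7487476866445678877468$
  rot[1] = 487476866445678877468$7
  rot[2] = 87476866445678877468$74
  rot[3] = 7476866445678877468$748
  rot[4] = 476866445678877468$7487
  rot[5] = 76866445678877468$74874
  rot[6] = 6866445678877468$748747
  rot[7] = 866445678877468$7487476
  rot[8] = 66445678877468$74874768
  rot[9] = 6445678877468$748747686
  rot[10] = 445678877468$7487476866
  rot[11] = 45678877468$74874768664
  rot[12] = 5678877468$748747686644
  rot[13] = 678877468$7487476866445
  rot[14] = 78877468$74874768664456
  rot[15] = 8877468$748747686644567
  rot[16] = 877468$7487476866445678
  rot[17] = 77468$74874768664456788
  rot[18] = 7468$748747686644567887
  rot[19] = 468$7487476866445678877
  rot[20] = 68$74874768664456788774
  rot[21] = 8$748747686644567887746
  rot[22] = $7487476866445678877468
Sorted (with $ < everything):
  sorted[0] = $7487476866445678877468
  sorted[1] = 445678877468$7487476866
  sorted[2] = 45678877468$74874768664
  sorted[3] = 468$7487476866445678877
  sorted[4] = 476866445678877468$7487
  sorted[5] = 487476866445678877468$7
  sorted[6] = 5678877468$748747686644
  sorted[7] = 6445678877468$748747686
  sorted[8] = 66445678877468$74874768
  sorted[9] = 678877468$7487476866445
  sorted[10] = 68$74874768664456788774
  sorted[11] = 6866445678877468$748747
  sorted[12] = 7468$748747686644567887
  sorted[13] = 7476866445678877468$748
  sorted[14] = 7487476866445678877468$
  sorted[15] = 76866445678877468$74874
  sorted[16] = 77468$74874768664456788
  sorted[17] = 78877468$74874768664456
  sorted[18] = 8$748747686644567887746
  sorted[19] = 866445678877468$7487476
  sorted[20] = 87476866445678877468$74
  sorted[21] = 877468$7487476866445678
  sorted[22] = 8877468$748747686644567
sorted[6] = 5678877468$748747686644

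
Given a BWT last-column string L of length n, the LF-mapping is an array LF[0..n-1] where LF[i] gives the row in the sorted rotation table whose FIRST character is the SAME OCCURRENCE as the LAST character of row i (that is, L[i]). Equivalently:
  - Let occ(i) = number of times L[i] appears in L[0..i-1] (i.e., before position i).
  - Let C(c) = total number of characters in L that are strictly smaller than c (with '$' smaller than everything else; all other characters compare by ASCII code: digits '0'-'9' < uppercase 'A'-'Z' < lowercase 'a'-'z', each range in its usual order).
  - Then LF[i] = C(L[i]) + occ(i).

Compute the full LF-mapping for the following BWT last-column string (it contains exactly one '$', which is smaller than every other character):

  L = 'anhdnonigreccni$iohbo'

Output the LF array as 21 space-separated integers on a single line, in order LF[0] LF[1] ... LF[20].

Char counts: '$':1, 'a':1, 'b':1, 'c':2, 'd':1, 'e':1, 'g':1, 'h':2, 'i':3, 'n':4, 'o':3, 'r':1
C (first-col start): C('$')=0, C('a')=1, C('b')=2, C('c')=3, C('d')=5, C('e')=6, C('g')=7, C('h')=8, C('i')=10, C('n')=13, C('o')=17, C('r')=20
L[0]='a': occ=0, LF[0]=C('a')+0=1+0=1
L[1]='n': occ=0, LF[1]=C('n')+0=13+0=13
L[2]='h': occ=0, LF[2]=C('h')+0=8+0=8
L[3]='d': occ=0, LF[3]=C('d')+0=5+0=5
L[4]='n': occ=1, LF[4]=C('n')+1=13+1=14
L[5]='o': occ=0, LF[5]=C('o')+0=17+0=17
L[6]='n': occ=2, LF[6]=C('n')+2=13+2=15
L[7]='i': occ=0, LF[7]=C('i')+0=10+0=10
L[8]='g': occ=0, LF[8]=C('g')+0=7+0=7
L[9]='r': occ=0, LF[9]=C('r')+0=20+0=20
L[10]='e': occ=0, LF[10]=C('e')+0=6+0=6
L[11]='c': occ=0, LF[11]=C('c')+0=3+0=3
L[12]='c': occ=1, LF[12]=C('c')+1=3+1=4
L[13]='n': occ=3, LF[13]=C('n')+3=13+3=16
L[14]='i': occ=1, LF[14]=C('i')+1=10+1=11
L[15]='$': occ=0, LF[15]=C('$')+0=0+0=0
L[16]='i': occ=2, LF[16]=C('i')+2=10+2=12
L[17]='o': occ=1, LF[17]=C('o')+1=17+1=18
L[18]='h': occ=1, LF[18]=C('h')+1=8+1=9
L[19]='b': occ=0, LF[19]=C('b')+0=2+0=2
L[20]='o': occ=2, LF[20]=C('o')+2=17+2=19

Answer: 1 13 8 5 14 17 15 10 7 20 6 3 4 16 11 0 12 18 9 2 19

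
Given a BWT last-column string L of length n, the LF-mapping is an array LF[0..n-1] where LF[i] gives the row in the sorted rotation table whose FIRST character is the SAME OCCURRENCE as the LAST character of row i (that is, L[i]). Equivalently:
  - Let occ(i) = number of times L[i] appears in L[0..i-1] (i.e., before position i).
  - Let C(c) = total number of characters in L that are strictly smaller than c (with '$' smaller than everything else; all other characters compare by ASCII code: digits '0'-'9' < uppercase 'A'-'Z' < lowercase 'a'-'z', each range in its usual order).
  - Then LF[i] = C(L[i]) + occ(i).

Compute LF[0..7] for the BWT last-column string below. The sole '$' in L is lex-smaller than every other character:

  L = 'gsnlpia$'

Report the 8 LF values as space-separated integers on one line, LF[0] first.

Char counts: '$':1, 'a':1, 'g':1, 'i':1, 'l':1, 'n':1, 'p':1, 's':1
C (first-col start): C('$')=0, C('a')=1, C('g')=2, C('i')=3, C('l')=4, C('n')=5, C('p')=6, C('s')=7
L[0]='g': occ=0, LF[0]=C('g')+0=2+0=2
L[1]='s': occ=0, LF[1]=C('s')+0=7+0=7
L[2]='n': occ=0, LF[2]=C('n')+0=5+0=5
L[3]='l': occ=0, LF[3]=C('l')+0=4+0=4
L[4]='p': occ=0, LF[4]=C('p')+0=6+0=6
L[5]='i': occ=0, LF[5]=C('i')+0=3+0=3
L[6]='a': occ=0, LF[6]=C('a')+0=1+0=1
L[7]='$': occ=0, LF[7]=C('$')+0=0+0=0

Answer: 2 7 5 4 6 3 1 0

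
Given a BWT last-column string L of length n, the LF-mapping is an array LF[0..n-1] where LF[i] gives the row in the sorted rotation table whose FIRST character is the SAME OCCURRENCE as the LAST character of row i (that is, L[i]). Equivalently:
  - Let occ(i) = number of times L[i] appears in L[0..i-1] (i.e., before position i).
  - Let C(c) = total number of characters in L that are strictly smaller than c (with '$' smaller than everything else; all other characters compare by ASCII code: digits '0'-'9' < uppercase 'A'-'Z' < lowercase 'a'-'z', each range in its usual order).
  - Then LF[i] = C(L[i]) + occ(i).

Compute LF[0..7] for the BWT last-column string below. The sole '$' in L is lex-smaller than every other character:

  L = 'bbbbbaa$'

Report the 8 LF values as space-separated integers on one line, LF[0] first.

Answer: 3 4 5 6 7 1 2 0

Derivation:
Char counts: '$':1, 'a':2, 'b':5
C (first-col start): C('$')=0, C('a')=1, C('b')=3
L[0]='b': occ=0, LF[0]=C('b')+0=3+0=3
L[1]='b': occ=1, LF[1]=C('b')+1=3+1=4
L[2]='b': occ=2, LF[2]=C('b')+2=3+2=5
L[3]='b': occ=3, LF[3]=C('b')+3=3+3=6
L[4]='b': occ=4, LF[4]=C('b')+4=3+4=7
L[5]='a': occ=0, LF[5]=C('a')+0=1+0=1
L[6]='a': occ=1, LF[6]=C('a')+1=1+1=2
L[7]='$': occ=0, LF[7]=C('$')+0=0+0=0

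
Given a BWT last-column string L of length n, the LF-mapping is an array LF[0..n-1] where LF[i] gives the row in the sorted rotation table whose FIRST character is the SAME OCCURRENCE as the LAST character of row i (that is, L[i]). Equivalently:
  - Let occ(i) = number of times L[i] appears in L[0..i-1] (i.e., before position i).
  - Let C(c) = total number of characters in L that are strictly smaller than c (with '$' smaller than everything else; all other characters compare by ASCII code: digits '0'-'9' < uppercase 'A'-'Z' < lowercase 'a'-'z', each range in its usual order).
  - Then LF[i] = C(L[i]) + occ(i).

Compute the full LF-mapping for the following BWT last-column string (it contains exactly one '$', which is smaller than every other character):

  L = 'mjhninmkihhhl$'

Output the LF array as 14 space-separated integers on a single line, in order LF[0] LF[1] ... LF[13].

Char counts: '$':1, 'h':4, 'i':2, 'j':1, 'k':1, 'l':1, 'm':2, 'n':2
C (first-col start): C('$')=0, C('h')=1, C('i')=5, C('j')=7, C('k')=8, C('l')=9, C('m')=10, C('n')=12
L[0]='m': occ=0, LF[0]=C('m')+0=10+0=10
L[1]='j': occ=0, LF[1]=C('j')+0=7+0=7
L[2]='h': occ=0, LF[2]=C('h')+0=1+0=1
L[3]='n': occ=0, LF[3]=C('n')+0=12+0=12
L[4]='i': occ=0, LF[4]=C('i')+0=5+0=5
L[5]='n': occ=1, LF[5]=C('n')+1=12+1=13
L[6]='m': occ=1, LF[6]=C('m')+1=10+1=11
L[7]='k': occ=0, LF[7]=C('k')+0=8+0=8
L[8]='i': occ=1, LF[8]=C('i')+1=5+1=6
L[9]='h': occ=1, LF[9]=C('h')+1=1+1=2
L[10]='h': occ=2, LF[10]=C('h')+2=1+2=3
L[11]='h': occ=3, LF[11]=C('h')+3=1+3=4
L[12]='l': occ=0, LF[12]=C('l')+0=9+0=9
L[13]='$': occ=0, LF[13]=C('$')+0=0+0=0

Answer: 10 7 1 12 5 13 11 8 6 2 3 4 9 0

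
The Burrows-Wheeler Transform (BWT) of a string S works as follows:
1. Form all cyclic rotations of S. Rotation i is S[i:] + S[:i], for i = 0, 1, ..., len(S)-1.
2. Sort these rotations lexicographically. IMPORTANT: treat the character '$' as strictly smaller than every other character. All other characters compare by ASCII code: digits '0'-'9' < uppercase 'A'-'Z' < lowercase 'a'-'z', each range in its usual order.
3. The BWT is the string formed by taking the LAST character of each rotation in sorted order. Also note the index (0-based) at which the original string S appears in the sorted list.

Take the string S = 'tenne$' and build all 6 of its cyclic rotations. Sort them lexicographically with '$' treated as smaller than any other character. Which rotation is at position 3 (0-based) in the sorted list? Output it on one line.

Answer: ne$ten

Derivation:
All 6 rotations (rotation i = S[i:]+S[:i]):
  rot[0] = tenne$
  rot[1] = enne$t
  rot[2] = nne$te
  rot[3] = ne$ten
  rot[4] = e$tenn
  rot[5] = $tenne
Sorted (with $ < everything):
  sorted[0] = $tenne
  sorted[1] = e$tenn
  sorted[2] = enne$t
  sorted[3] = ne$ten
  sorted[4] = nne$te
  sorted[5] = tenne$
sorted[3] = ne$ten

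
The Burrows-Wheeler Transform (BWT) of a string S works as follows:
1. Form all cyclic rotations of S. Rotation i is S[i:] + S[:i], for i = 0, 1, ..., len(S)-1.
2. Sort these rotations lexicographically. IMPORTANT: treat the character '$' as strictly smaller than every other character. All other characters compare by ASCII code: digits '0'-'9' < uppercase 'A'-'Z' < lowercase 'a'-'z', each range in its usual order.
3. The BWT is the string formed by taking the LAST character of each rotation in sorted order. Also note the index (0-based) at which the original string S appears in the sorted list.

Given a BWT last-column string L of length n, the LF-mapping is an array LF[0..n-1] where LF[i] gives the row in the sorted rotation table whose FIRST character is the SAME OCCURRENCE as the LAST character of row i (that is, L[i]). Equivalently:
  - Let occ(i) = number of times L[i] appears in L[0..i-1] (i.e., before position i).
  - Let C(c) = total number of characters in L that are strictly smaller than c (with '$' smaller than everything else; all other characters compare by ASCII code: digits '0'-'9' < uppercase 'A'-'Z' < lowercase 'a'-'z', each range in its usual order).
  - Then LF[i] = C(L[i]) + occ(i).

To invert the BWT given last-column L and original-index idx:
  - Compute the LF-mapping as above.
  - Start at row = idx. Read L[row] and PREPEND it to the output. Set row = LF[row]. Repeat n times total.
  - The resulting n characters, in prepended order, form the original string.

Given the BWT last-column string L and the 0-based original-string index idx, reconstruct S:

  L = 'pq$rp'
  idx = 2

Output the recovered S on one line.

Answer: prqp$

Derivation:
LF mapping: 1 3 0 4 2
Walk LF starting at row 2, prepending L[row]:
  step 1: row=2, L[2]='$', prepend. Next row=LF[2]=0
  step 2: row=0, L[0]='p', prepend. Next row=LF[0]=1
  step 3: row=1, L[1]='q', prepend. Next row=LF[1]=3
  step 4: row=3, L[3]='r', prepend. Next row=LF[3]=4
  step 5: row=4, L[4]='p', prepend. Next row=LF[4]=2
Reversed output: prqp$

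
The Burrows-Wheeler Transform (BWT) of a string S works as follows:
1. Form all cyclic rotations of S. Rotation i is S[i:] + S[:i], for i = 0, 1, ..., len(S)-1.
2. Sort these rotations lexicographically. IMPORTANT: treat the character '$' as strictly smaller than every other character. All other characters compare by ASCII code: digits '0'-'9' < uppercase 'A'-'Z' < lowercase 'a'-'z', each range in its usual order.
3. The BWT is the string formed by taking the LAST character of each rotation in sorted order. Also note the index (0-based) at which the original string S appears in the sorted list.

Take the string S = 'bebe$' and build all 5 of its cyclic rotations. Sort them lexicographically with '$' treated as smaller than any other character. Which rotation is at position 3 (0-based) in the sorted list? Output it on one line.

Answer: e$beb

Derivation:
All 5 rotations (rotation i = S[i:]+S[:i]):
  rot[0] = bebe$
  rot[1] = ebe$b
  rot[2] = be$be
  rot[3] = e$beb
  rot[4] = $bebe
Sorted (with $ < everything):
  sorted[0] = $bebe
  sorted[1] = be$be
  sorted[2] = bebe$
  sorted[3] = e$beb
  sorted[4] = ebe$b
sorted[3] = e$beb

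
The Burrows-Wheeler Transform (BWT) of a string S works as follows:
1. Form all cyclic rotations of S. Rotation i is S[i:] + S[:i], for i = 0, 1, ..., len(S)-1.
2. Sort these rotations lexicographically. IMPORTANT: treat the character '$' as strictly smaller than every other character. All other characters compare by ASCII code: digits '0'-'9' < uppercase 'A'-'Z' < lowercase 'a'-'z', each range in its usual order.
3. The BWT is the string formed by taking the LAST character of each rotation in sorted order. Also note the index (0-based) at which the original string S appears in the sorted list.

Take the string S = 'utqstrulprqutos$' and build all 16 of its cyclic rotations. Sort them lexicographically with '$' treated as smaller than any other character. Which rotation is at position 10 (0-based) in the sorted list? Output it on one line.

All 16 rotations (rotation i = S[i:]+S[:i]):
  rot[0] = utqstrulprqutos$
  rot[1] = tqstrulprqutos$u
  rot[2] = qstrulprqutos$ut
  rot[3] = strulprqutos$utq
  rot[4] = trulprqutos$utqs
  rot[5] = rulprqutos$utqst
  rot[6] = ulprqutos$utqstr
  rot[7] = lprqutos$utqstru
  rot[8] = prqutos$utqstrul
  rot[9] = rqutos$utqstrulp
  rot[10] = qutos$utqstrulpr
  rot[11] = utos$utqstrulprq
  rot[12] = tos$utqstrulprqu
  rot[13] = os$utqstrulprqut
  rot[14] = s$utqstrulprquto
  rot[15] = $utqstrulprqutos
Sorted (with $ < everything):
  sorted[0] = $utqstrulprqutos
  sorted[1] = lprqutos$utqstru
  sorted[2] = os$utqstrulprqut
  sorted[3] = prqutos$utqstrul
  sorted[4] = qstrulprqutos$ut
  sorted[5] = qutos$utqstrulpr
  sorted[6] = rqutos$utqstrulp
  sorted[7] = rulprqutos$utqst
  sorted[8] = s$utqstrulprquto
  sorted[9] = strulprqutos$utq
  sorted[10] = tos$utqstrulprqu
  sorted[11] = tqstrulprqutos$u
  sorted[12] = trulprqutos$utqs
  sorted[13] = ulprqutos$utqstr
  sorted[14] = utos$utqstrulprq
  sorted[15] = utqstrulprqutos$
sorted[10] = tos$utqstrulprqu

Answer: tos$utqstrulprqu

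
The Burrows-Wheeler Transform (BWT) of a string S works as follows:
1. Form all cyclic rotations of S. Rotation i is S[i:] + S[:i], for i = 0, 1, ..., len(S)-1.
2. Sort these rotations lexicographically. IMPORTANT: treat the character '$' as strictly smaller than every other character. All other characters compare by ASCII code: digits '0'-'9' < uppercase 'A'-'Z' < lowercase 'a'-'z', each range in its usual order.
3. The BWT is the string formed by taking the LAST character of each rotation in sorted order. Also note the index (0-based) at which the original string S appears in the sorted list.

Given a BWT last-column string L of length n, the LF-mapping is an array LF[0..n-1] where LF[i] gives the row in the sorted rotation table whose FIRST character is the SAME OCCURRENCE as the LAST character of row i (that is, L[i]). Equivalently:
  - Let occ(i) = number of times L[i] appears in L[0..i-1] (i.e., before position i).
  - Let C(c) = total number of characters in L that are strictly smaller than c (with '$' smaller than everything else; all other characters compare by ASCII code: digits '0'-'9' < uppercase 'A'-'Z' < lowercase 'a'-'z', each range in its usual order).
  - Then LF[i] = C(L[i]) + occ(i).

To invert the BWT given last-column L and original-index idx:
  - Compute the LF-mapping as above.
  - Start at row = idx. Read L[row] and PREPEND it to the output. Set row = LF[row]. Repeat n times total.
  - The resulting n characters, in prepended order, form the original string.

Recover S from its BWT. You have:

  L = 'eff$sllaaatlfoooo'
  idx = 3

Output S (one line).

LF mapping: 4 5 6 0 15 8 9 1 2 3 16 10 7 11 12 13 14
Walk LF starting at row 3, prepending L[row]:
  step 1: row=3, L[3]='$', prepend. Next row=LF[3]=0
  step 2: row=0, L[0]='e', prepend. Next row=LF[0]=4
  step 3: row=4, L[4]='s', prepend. Next row=LF[4]=15
  step 4: row=15, L[15]='o', prepend. Next row=LF[15]=13
  step 5: row=13, L[13]='o', prepend. Next row=LF[13]=11
  step 6: row=11, L[11]='l', prepend. Next row=LF[11]=10
  step 7: row=10, L[10]='t', prepend. Next row=LF[10]=16
  step 8: row=16, L[16]='o', prepend. Next row=LF[16]=14
  step 9: row=14, L[14]='o', prepend. Next row=LF[14]=12
  step 10: row=12, L[12]='f', prepend. Next row=LF[12]=7
  step 11: row=7, L[7]='a', prepend. Next row=LF[7]=1
  step 12: row=1, L[1]='f', prepend. Next row=LF[1]=5
  step 13: row=5, L[5]='l', prepend. Next row=LF[5]=8
  step 14: row=8, L[8]='a', prepend. Next row=LF[8]=2
  step 15: row=2, L[2]='f', prepend. Next row=LF[2]=6
  step 16: row=6, L[6]='l', prepend. Next row=LF[6]=9
  step 17: row=9, L[9]='a', prepend. Next row=LF[9]=3
Reversed output: alfalfafootloose$

Answer: alfalfafootloose$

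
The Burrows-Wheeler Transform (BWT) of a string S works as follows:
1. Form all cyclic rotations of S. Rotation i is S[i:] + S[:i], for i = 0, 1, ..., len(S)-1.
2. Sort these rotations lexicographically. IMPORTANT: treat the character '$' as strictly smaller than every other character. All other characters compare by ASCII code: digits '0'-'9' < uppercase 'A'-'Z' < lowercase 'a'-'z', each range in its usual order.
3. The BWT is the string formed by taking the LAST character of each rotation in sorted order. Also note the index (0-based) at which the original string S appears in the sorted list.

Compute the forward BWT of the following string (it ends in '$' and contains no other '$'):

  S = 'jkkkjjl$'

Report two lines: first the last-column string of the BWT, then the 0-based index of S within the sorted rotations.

Answer: lk$jkkjj
2

Derivation:
All 8 rotations (rotation i = S[i:]+S[:i]):
  rot[0] = jkkkjjl$
  rot[1] = kkkjjl$j
  rot[2] = kkjjl$jk
  rot[3] = kjjl$jkk
  rot[4] = jjl$jkkk
  rot[5] = jl$jkkkj
  rot[6] = l$jkkkjj
  rot[7] = $jkkkjjl
Sorted (with $ < everything):
  sorted[0] = $jkkkjjl  (last char: 'l')
  sorted[1] = jjl$jkkk  (last char: 'k')
  sorted[2] = jkkkjjl$  (last char: '$')
  sorted[3] = jl$jkkkj  (last char: 'j')
  sorted[4] = kjjl$jkk  (last char: 'k')
  sorted[5] = kkjjl$jk  (last char: 'k')
  sorted[6] = kkkjjl$j  (last char: 'j')
  sorted[7] = l$jkkkjj  (last char: 'j')
Last column: lk$jkkjj
Original string S is at sorted index 2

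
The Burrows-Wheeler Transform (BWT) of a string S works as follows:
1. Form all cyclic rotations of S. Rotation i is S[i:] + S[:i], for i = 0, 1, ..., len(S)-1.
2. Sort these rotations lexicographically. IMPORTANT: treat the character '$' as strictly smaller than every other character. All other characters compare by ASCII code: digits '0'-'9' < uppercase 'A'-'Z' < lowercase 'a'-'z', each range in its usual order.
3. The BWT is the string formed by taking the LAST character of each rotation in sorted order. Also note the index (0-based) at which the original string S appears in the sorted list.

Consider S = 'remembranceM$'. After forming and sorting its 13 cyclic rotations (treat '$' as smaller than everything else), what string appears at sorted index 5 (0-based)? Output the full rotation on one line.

Answer: eM$remembranc

Derivation:
All 13 rotations (rotation i = S[i:]+S[:i]):
  rot[0] = remembranceM$
  rot[1] = emembranceM$r
  rot[2] = membranceM$re
  rot[3] = embranceM$rem
  rot[4] = mbranceM$reme
  rot[5] = branceM$remem
  rot[6] = ranceM$rememb
  rot[7] = anceM$remembr
  rot[8] = nceM$remembra
  rot[9] = ceM$remembran
  rot[10] = eM$remembranc
  rot[11] = M$remembrance
  rot[12] = $remembranceM
Sorted (with $ < everything):
  sorted[0] = $remembranceM
  sorted[1] = M$remembrance
  sorted[2] = anceM$remembr
  sorted[3] = branceM$remem
  sorted[4] = ceM$remembran
  sorted[5] = eM$remembranc
  sorted[6] = embranceM$rem
  sorted[7] = emembranceM$r
  sorted[8] = mbranceM$reme
  sorted[9] = membranceM$re
  sorted[10] = nceM$remembra
  sorted[11] = ranceM$rememb
  sorted[12] = remembranceM$
sorted[5] = eM$remembranc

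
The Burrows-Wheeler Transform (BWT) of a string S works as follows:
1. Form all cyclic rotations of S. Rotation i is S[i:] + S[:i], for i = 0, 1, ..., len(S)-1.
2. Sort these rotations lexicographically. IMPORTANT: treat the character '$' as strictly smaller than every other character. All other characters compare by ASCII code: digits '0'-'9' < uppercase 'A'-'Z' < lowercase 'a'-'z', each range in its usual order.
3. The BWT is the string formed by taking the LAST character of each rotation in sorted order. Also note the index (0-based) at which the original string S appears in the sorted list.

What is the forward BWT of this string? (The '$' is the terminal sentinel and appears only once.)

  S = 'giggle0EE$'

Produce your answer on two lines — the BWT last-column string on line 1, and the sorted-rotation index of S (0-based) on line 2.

Answer: EeE0li$ggg
6

Derivation:
All 10 rotations (rotation i = S[i:]+S[:i]):
  rot[0] = giggle0EE$
  rot[1] = iggle0EE$g
  rot[2] = ggle0EE$gi
  rot[3] = gle0EE$gig
  rot[4] = le0EE$gigg
  rot[5] = e0EE$giggl
  rot[6] = 0EE$giggle
  rot[7] = EE$giggle0
  rot[8] = E$giggle0E
  rot[9] = $giggle0EE
Sorted (with $ < everything):
  sorted[0] = $giggle0EE  (last char: 'E')
  sorted[1] = 0EE$giggle  (last char: 'e')
  sorted[2] = E$giggle0E  (last char: 'E')
  sorted[3] = EE$giggle0  (last char: '0')
  sorted[4] = e0EE$giggl  (last char: 'l')
  sorted[5] = ggle0EE$gi  (last char: 'i')
  sorted[6] = giggle0EE$  (last char: '$')
  sorted[7] = gle0EE$gig  (last char: 'g')
  sorted[8] = iggle0EE$g  (last char: 'g')
  sorted[9] = le0EE$gigg  (last char: 'g')
Last column: EeE0li$ggg
Original string S is at sorted index 6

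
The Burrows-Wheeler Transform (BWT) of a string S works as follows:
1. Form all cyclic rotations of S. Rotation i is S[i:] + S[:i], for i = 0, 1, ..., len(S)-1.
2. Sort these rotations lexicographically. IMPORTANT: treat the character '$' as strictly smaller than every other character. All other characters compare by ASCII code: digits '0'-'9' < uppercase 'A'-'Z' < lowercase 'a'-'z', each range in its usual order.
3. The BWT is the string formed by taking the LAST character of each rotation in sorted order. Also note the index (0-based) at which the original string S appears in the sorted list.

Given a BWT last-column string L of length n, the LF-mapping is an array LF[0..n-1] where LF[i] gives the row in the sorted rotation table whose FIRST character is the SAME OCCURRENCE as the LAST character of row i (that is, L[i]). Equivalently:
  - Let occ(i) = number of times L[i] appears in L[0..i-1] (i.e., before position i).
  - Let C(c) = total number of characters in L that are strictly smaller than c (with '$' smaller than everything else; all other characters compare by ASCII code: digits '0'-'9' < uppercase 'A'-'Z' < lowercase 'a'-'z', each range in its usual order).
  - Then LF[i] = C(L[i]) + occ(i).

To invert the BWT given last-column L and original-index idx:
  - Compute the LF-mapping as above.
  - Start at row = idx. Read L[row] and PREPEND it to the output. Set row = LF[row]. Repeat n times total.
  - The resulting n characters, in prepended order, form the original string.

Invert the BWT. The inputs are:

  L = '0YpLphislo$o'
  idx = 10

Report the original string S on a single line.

LF mapping: 1 3 9 2 10 4 5 11 6 7 0 8
Walk LF starting at row 10, prepending L[row]:
  step 1: row=10, L[10]='$', prepend. Next row=LF[10]=0
  step 2: row=0, L[0]='0', prepend. Next row=LF[0]=1
  step 3: row=1, L[1]='Y', prepend. Next row=LF[1]=3
  step 4: row=3, L[3]='L', prepend. Next row=LF[3]=2
  step 5: row=2, L[2]='p', prepend. Next row=LF[2]=9
  step 6: row=9, L[9]='o', prepend. Next row=LF[9]=7
  step 7: row=7, L[7]='s', prepend. Next row=LF[7]=11
  step 8: row=11, L[11]='o', prepend. Next row=LF[11]=8
  step 9: row=8, L[8]='l', prepend. Next row=LF[8]=6
  step 10: row=6, L[6]='i', prepend. Next row=LF[6]=5
  step 11: row=5, L[5]='h', prepend. Next row=LF[5]=4
  step 12: row=4, L[4]='p', prepend. Next row=LF[4]=10
Reversed output: philosopLY0$

Answer: philosopLY0$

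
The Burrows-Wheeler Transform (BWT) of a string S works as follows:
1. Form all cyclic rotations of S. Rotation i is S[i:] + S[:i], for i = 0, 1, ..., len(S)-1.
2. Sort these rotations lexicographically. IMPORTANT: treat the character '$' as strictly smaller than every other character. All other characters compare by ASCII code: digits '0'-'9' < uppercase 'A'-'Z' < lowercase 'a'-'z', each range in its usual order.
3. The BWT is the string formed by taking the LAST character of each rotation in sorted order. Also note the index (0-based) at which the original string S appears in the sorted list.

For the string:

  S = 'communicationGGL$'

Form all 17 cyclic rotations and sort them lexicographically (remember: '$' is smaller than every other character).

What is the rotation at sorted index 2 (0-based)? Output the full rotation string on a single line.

All 17 rotations (rotation i = S[i:]+S[:i]):
  rot[0] = communicationGGL$
  rot[1] = ommunicationGGL$c
  rot[2] = mmunicationGGL$co
  rot[3] = municationGGL$com
  rot[4] = unicationGGL$comm
  rot[5] = nicationGGL$commu
  rot[6] = icationGGL$commun
  rot[7] = cationGGL$communi
  rot[8] = ationGGL$communic
  rot[9] = tionGGL$communica
  rot[10] = ionGGL$communicat
  rot[11] = onGGL$communicati
  rot[12] = nGGL$communicatio
  rot[13] = GGL$communication
  rot[14] = GL$communicationG
  rot[15] = L$communicationGG
  rot[16] = $communicationGGL
Sorted (with $ < everything):
  sorted[0] = $communicationGGL
  sorted[1] = GGL$communication
  sorted[2] = GL$communicationG
  sorted[3] = L$communicationGG
  sorted[4] = ationGGL$communic
  sorted[5] = cationGGL$communi
  sorted[6] = communicationGGL$
  sorted[7] = icationGGL$commun
  sorted[8] = ionGGL$communicat
  sorted[9] = mmunicationGGL$co
  sorted[10] = municationGGL$com
  sorted[11] = nGGL$communicatio
  sorted[12] = nicationGGL$commu
  sorted[13] = ommunicationGGL$c
  sorted[14] = onGGL$communicati
  sorted[15] = tionGGL$communica
  sorted[16] = unicationGGL$comm
sorted[2] = GL$communicationG

Answer: GL$communicationG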